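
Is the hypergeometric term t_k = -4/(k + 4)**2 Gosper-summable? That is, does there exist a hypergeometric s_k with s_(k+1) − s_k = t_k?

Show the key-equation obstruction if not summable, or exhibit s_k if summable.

Step 1: r(k) = (k + 4)**2/(k + 5)**2.
So A=k**2 + 8*k + 16 and B=k**2 + 10*k + 25, with C=1.
Key eq: (k**2 + 8*k + 16)·f(k+1) = (k**2 + 8*k + 16)·f(k) + (1).
From deg A=2, deg B=2, deg C=0: d=0.
f = c0 ⇒ A·f(k+1) − B(k−1)·f(k) − C = -1. The system {-1 = 0} is inconsistent; no antidifference.

No — t_k has no hypergeometric antidifference.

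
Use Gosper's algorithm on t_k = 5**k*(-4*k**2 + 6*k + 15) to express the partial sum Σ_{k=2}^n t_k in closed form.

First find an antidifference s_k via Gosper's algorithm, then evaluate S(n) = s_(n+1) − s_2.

r(k) = 5*(4*k**2 + 2*k - 17)/(4*k**2 - 6*k - 15) after simplifying.
Gosper form: A/B · C(k+1)/C(k) with A=5, B=1, C=k**2 - 3*k/2 - 15/4.
Solve (5)·f(k+1) − (1)·f(k) = k**2 - 3*k/2 - 15/4.
Degrees (0,0,2) ⇒ d ≤ 2.
Solving with deg f ≤ 2: f(k) = k*(k - 4)/4.
Get s_k = R·t_k = 5**k*k*(4 - k) with R(k) = B(k−1)f(k)/C(k) = k*(k - 4)/(4*k**2 - 6*k - 15).
Check: Δs_k = 5**k*(-4*k**2 + 6*k + 15). ✓
Σ_(k=2)^n t_k = s_(n+1) − s_(2) = (5**(n + 1)*(-n**2 + 2*n + 3)) − (100), i.e. -5*5**n*n**2 + 10*5**n*n + 15*5**n - 100.

S(n) = -5*5**n*n**2 + 10*5**n*n + 15*5**n - 100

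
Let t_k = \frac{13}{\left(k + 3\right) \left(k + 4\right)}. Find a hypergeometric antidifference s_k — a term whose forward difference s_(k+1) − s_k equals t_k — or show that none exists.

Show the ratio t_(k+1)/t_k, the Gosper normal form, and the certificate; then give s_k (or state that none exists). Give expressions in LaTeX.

s_k = \frac{13 k}{3 \left(k + 3\right)}

t_(k+1)/t_k = (k + 3)/(k + 5).
So A=k + 3 and B=k + 5, with C=1.
Key eq: (k + 3)·f(k+1) = (k + 4)·f(k) + (1).
From deg A=1, deg B=1, deg C=0: d=1.
Match coefficients ⇒ f(k) = k/3.
R(k) = B(k−1)·f(k)/C(k) = k*(k + 4)/3; s_k = R·t_k = 13*k/(3*(k + 3)).
Δs = 13/(k**2 + 7*k + 12), as required.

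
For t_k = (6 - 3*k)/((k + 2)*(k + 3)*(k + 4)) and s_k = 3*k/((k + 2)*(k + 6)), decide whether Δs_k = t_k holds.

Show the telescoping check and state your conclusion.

s_(k+1) = 3*(k + 1)/((k + 3)*(k + 7))
s_(k+1) − s_k = 3*(-k**2 - k + 12)/(k**4 + 18*k**3 + 113*k**2 + 288*k + 252)
(s_(k+1) − s_k) − t_k = 18*(k**2 + 4*k - 6)/(k**5 + 22*k**4 + 185*k**3 + 740*k**2 + 1404*k + 1008)

Invalid: residual 18*(k**2 + 4*k - 6)/(k**5 + 22*k**4 + 185*k**3 + 740*k**2 + 1404*k + 1008) ≠ 0.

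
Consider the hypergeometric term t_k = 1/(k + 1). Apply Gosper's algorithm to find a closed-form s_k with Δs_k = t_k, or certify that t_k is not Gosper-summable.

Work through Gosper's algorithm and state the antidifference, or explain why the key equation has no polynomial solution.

Step 1: r(k) = (k + 1)/(k + 2).
A = k + 1, B = k + 2, C = 1.
Solve (k + 1)·f(k+1) − (k + 1)·f(k) = 1.
From deg A=1, deg B=1, deg C=0: d=0.
Put f(k) = c0: A·f(k+1) − B(k−1)·f(k) − C = -1; need -1 = 0 — inconsistent ⇒ no f, not summable.

none (Gosper's algorithm certifies no s_k)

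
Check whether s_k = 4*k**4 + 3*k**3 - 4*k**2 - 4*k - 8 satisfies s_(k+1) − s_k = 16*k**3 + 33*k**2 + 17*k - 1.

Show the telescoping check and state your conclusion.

Valid — Δs_k = t_k.

s_(k+1) = 4*k**4 + 19*k**3 + 29*k**2 + 13*k - 9
s_(k+1) − s_k = 16*k**3 + 33*k**2 + 17*k - 1
(s_(k+1) − s_k) − t_k = 0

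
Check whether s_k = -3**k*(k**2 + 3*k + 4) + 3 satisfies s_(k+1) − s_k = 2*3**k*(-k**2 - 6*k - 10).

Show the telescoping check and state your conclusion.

Valid — Δs_k = t_k.

s_(k+1) = -3*3**k*(3*k + (k + 1)**2 + 7) + 3
s_(k+1) − s_k = 2*3**k*(-k**2 - 6*k - 10)
(s_(k+1) − s_k) − t_k = 0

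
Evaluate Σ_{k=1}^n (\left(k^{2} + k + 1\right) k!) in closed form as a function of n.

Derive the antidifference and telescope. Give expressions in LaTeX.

The ratio is (k + 1)*(k + (k + 1)**2 + 2)/(k**2 + k + 1).
Take A(k)=k + 1, B(k)=1, C(k)=k**2 + k + 1.
Need (k + 1)·f(k+1) − (1)·f(k) = k**2 + k + 1.
From deg A=1, deg B=0, deg C=2: d=1.
A polynomial solution: f(k) = k.
R(k) = B(k−1)·f(k)/C(k) = k/(k**2 + k + 1); s_k = R·t_k = k*factorial(k).
Δs = (k**2 + k + 1)*factorial(k), as required.
Σ_(k=1)^n t_k = s_(n+1) − s_(1) = ((n + 1)*factorial(n + 1)) − (1), i.e. n**2*factorial(n) + 2*n*factorial(n) + factorial(n) - 1.

S(n) = n^{2} n! + 2 n n! + n! - 1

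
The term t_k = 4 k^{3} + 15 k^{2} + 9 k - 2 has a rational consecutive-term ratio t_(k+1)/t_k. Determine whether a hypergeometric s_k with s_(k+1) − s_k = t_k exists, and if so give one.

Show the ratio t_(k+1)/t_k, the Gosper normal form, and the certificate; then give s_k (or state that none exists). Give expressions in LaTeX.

Ratio r(k) = (4*k**3 + 27*k**2 + 51*k + 26)/(4*k**3 + 15*k**2 + 9*k - 2).
Normal form (A,B,C) = (1, 1, k**3 + 15*k**2/4 + 9*k/4 - 1/2).
f must satisfy (1)·f(k+1) − (1)·f(k) = k**3 + 15*k**2/4 + 9*k/4 - 1/2.
deg f ≤ 4 (via 0,0,3).
Solving with deg f ≤ 4: f(k) = k*(k + 1)*(k**2 + 2*k - 4)/4.
Then R = B(k−1)f/C = k*(k**2 + 2*k - 4)/(4*k**2 + 11*k - 2), so s_k = R(k)·t_k = k*(k**3 + 3*k**2 - 2*k - 4).
Verify: 4*k**3 + 15*k**2 + 9*k - 2 matches t_k.

s_k = k \left(k^{3} + 3 k^{2} - 2 k - 4\right)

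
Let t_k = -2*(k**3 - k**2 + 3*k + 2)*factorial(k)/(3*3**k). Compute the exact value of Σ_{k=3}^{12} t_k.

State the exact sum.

Σ = -7943921420/6561

Ratio r(k) = (k + 1)*(3*k + (k + 1)**3 - (k + 1)**2 + 5)/(3*(k**3 - k**2 + 3*k + 2)).
Take A(k)=k/3 + 1/3, B(k)=1, C(k)=k**3 - k**2 + 3*k + 2.
f must satisfy (k/3 + 1/3)·f(k+1) − (1)·f(k) = k**3 - k**2 + 3*k + 2.
Bound: deg f ≤ 2.
Match coefficients ⇒ f(k) = 3*(k**2 - k - 1).
So s_k = (B(k−1)f/C)·t_k = (3*(k**2 - k - 1)/(k**3 - k**2 + 3*k + 2))·t_k = 2*(-k**2 + k + 1)*factorial(k)/3**k.
Verify: -2*(k**3 - k**2 + 3*k + 2)*factorial(k)/(3*3**k) matches t_k.
Telescoping: Σ = s_(13) − s_(3) = -7943936000/6561 − (-20/9) = -7943921420/6561.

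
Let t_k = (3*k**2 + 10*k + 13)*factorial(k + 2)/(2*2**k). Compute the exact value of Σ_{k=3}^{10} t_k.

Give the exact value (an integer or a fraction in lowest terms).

Ratio r(k) = (k + 3)*(10*k + 3*(k + 1)**2 + 23)/(2*(3*k**2 + 10*k + 13)).
Take A(k)=k/2 + 3/2, B(k)=1, C(k)=k**2 + 10*k/3 + 13/3.
Need (k/2 + 3/2)·f(k+1) − (1)·f(k) = k**2 + 10*k/3 + 13/3.
d = 1 from the (1,0,2) case.
Solving with deg f ≤ 1: f(k) = 2*(3*k + 4)/3.
So s_k = (B(k−1)f/C)·t_k = (2*(3*k + 4)/(3*k**2 + 10*k + 13))·t_k = (3*k + 4)*factorial(k + 2)/2**k.
Δs = (3*k**2 + 10*k + 13)*factorial(k + 2)/(2*2**k), as required.
Sum = s_(11) − s_(3); s_(11) = 224999775/2, s_(3) = 195 ⇒ 224999385/2.

Σ = 224999385/2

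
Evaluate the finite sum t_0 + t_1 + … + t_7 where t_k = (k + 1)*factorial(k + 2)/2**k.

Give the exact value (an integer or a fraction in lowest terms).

r(k) = (k + 2)*(k + 3)/(2*(k + 1)) after simplifying.
Take A(k)=k/2 + 3/2, B(k)=1, C(k)=k + 1.
Key eq: (k/2 + 3/2)·f(k+1) = (1)·f(k) + (k + 1).
deg f ≤ 0 (via 1,0,1).
Solve for f: f(k) = 2 (degree 0 ≤ 0).
Certificate R = B(k−1)f/C = 2/(k + 1) gives s_k = 2**(1 - k)*factorial(k + 2).
Δs = (k + 1)*factorial(k + 2)/2**k, as required.
Sum = s_(8) − s_(0); s_(8) = 28350, s_(0) = 4 ⇒ 28346.

Σ = 28346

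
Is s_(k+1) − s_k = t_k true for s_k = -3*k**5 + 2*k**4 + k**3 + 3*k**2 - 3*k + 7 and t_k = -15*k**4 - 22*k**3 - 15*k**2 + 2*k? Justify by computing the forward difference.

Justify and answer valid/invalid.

s_(k+1) = -3*k**5 - 13*k**4 - 21*k**3 - 12*k**2 - k + 7
s_(k+1) − s_k = k*(-15*k**3 - 22*k**2 - 15*k + 2)
(s_(k+1) − s_k) − t_k = 0

Valid — Δs_k = t_k.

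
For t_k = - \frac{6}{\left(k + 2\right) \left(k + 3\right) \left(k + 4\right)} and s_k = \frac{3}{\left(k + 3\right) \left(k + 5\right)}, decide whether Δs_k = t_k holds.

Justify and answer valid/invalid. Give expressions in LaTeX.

Invalid: residual \frac{9 \left(3 k + 14\right)}{k^{5} + 20 k^{4} + 155 k^{3} + 580 k^{2} + 1044 k + 720} ≠ 0.

s_(k+1) = 3/((k + 4)*(k + 6))
s_(k+1) − s_k = 3*(-2*k - 9)/(k**4 + 18*k**3 + 119*k**2 + 342*k + 360)
(s_(k+1) − s_k) − t_k = 9*(3*k + 14)/(k**5 + 20*k**4 + 155*k**3 + 580*k**2 + 1044*k + 720)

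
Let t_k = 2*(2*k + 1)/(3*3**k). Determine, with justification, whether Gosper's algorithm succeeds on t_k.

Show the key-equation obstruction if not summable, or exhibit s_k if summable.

Yes. s_k = 2*(-k - 1)/3**k.

t_(k+1)/t_k = (2*k + 3)/(3*(2*k + 1)).
Normal form (A,B,C) = (1/3, 1, k + 1/2).
Need (1/3)·f(k+1) − (1)·f(k) = k + 1/2.
From deg A=0, deg B=0, deg C=1: d=1.
Solving with deg f ≤ 1: f(k) = -3*(k + 1)/2.
R(k) = B(k−1)·f(k)/C(k) = -3*(k + 1)/(2*k + 1); s_k = R·t_k = 2*(-k - 1)/3**k.
Verify: 2*(2*k + 1)/(3*3**k) matches t_k.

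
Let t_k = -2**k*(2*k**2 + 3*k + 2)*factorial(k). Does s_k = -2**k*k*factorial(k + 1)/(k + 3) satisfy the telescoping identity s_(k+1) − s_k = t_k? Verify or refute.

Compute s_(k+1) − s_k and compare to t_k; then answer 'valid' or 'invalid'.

s_(k+1) = -2**(k + 1)*(k + 1)*factorial(k + 2)/(k + 4)
s_(k+1) − s_k = -2**k*(2*k**3 + 11*k**2 + 18*k + 12)*factorial(k + 1)/((k + 3)*(k + 4))
(s_(k+1) − s_k) − t_k = 2**(k + 1)*(2*k**3 + 9*k**2 + 10*k + 6)*factorial(k)/((k + 3)*(k + 4))

Invalid: residual 2**(k + 1)*(2*k**3 + 9*k**2 + 10*k + 6)*factorial(k)/((k + 3)*(k + 4)) ≠ 0.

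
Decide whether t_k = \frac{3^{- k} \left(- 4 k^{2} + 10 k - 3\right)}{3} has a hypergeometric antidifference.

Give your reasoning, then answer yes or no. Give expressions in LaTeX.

Yes. s_k = 3^{- k} \left(2 k^{2} - 3 k + 1\right).

The ratio is (4*k**2 - 2*k - 3)/(3*(4*k**2 - 10*k + 3)).
So A=1/3 and B=1, with C=k**2 - 5*k/2 + 3/4.
Set up (1/3)·f(k+1) − (1)·f(k) − (k**2 - 5*k/2 + 3/4) = 0.
Degrees (0,0,2) ⇒ d ≤ 2.
Coefficient equations give f(k) = -3*(k - 1)*(2*k - 1)/4.
So s_k = (B(k−1)f/C)·t_k = (-3*(k - 1)*(2*k - 1)/(4*k**2 - 10*k + 3))·t_k = (2*k**2 - 3*k + 1)/3**k.
Verify: (-4*k**2 + 10*k - 3)/(3*3**k) matches t_k.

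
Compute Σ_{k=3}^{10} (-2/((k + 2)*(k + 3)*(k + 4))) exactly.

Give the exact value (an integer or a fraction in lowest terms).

The ratio is (k + 2)/(k + 5).
Take A(k)=k + 2, B(k)=k + 5, C(k)=1.
Solve (k + 2)·f(k+1) − (k + 4)·f(k) = 1.
d = 2 from the (1,1,0) case.
Coefficient equations give f(k) = k*(k + 5)/12.
Get s_k = R·t_k = k*(-k - 5)/(6*(k + 2)*(k + 3)) with R(k) = B(k−1)f(k)/C(k) = k*(k + 4)*(k + 5)/12.
Δs = -2/(k**3 + 9*k**2 + 26*k + 24), as required.
Sum = s_(11) − s_(3); s_(11) = -44/273, s_(3) = -2/15 ⇒ -38/1365.

Σ = -38/1365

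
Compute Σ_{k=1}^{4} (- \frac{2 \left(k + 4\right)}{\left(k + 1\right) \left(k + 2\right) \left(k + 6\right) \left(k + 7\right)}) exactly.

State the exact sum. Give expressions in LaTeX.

r(k) = (k + 1)*(k + 5)*(k + 6)/((k + 3)*(k + 4)*(k + 8)) after simplifying.
Factor: A=k + 1; B=k + 8; C=k**4 + 16*k**3 + 95*k**2 + 248*k + 240.
Set up (k + 1)·f(k+1) − (k + 7)·f(k) − (k**4 + 16*k**3 + 95*k**2 + 248*k + 240) = 0.
Degrees (1,1,4) ⇒ d ≤ 6.
Match coefficients ⇒ f(k) = k*(k + 2)*(k + 3)*(k + 4)*(k + 5)*(k + 7)/12.
Certificate R = B(k−1)f/C = k*(k + 2)*(k + 7)**2/(12*(k + 4)) gives s_k = k*(-k - 7)/(6*(k**2 + 7*k + 6)).
s_(k+1) − s_k = 2*(-k - 4)/(k**4 + 16*k**3 + 83*k**2 + 152*k + 84) = t_k.
Σ_(k=1)^(4) t_k = s_(5) − s_(1) = -5/33 − (-2/21) = -13/231.

Σ = -13/231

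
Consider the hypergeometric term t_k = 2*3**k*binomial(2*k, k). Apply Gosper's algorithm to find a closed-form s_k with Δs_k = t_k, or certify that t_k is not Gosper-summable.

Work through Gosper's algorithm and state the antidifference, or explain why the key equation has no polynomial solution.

none — t_k is not Gosper-summable

r(k) = 6*(2*k + 1)/(k + 1) after simplifying.
Gosper form: A/B · C(k+1)/C(k) with A=12*k + 6, B=k + 1, C=1.
Solve (12*k + 6)·f(k+1) − (k)·f(k) = 1.
From deg A=1, deg B=1, deg C=0: d=-1.
Bound -1 < 0, so the key equation has no polynomial solution.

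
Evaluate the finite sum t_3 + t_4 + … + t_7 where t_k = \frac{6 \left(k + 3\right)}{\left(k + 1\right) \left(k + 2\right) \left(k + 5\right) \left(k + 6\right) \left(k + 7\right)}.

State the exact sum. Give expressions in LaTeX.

r(k) = (k + 1)*(k + 4)*(k + 5)/((k + 3)**2*(k + 8)) after simplifying.
Take A(k)=k + 1, B(k)=k + 8, C(k)=k**3 + 10*k**2 + 33*k + 36.
Key eq: (k + 1)·f(k+1) = (k + 7)·f(k) + (k**3 + 10*k**2 + 33*k + 36).
From deg A=1, deg B=1, deg C=3: d=6.
Solving with deg f ≤ 6: f(k) = k*(k + 2)*(k + 3)*(k + 4)*(k**2 + 12*k + 41)/90.
R(k) = B(k−1)·f(k)/C(k) = k*(k + 2)*(k + 7)*(k**2 + 12*k + 41)/(90*(k + 3)); s_k = R·t_k = k*(k**2 + 12*k + 41)/(15*(k**3 + 12*k**2 + 41*k + 30)).
Check: Δs_k = 6*(k + 3)/(k**5 + 21*k**4 + 163*k**3 + 567*k**2 + 844*k + 420). ✓
Σ_(k=3)^(7) t_k = s_(8) − s_(3) = 268/4095 − (43/720) = 25/4368.

Σ = 25/4368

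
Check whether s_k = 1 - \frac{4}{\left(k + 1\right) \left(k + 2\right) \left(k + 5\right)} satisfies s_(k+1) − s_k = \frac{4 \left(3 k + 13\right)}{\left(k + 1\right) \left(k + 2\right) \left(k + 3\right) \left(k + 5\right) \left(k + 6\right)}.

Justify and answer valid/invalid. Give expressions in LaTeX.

Valid: the claim telescopes to t_k.

s_(k+1) = 1 - 4/((k + 2)*(k + 3)*(k + 6))
s_(k+1) − s_k = 4*(3*k + 13)/(k**5 + 17*k**4 + 107*k**3 + 307*k**2 + 396*k + 180)
(s_(k+1) − s_k) − t_k = 0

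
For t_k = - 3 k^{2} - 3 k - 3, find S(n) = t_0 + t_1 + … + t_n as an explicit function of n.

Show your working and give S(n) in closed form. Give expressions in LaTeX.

S(n) = - n^{3} - 3 n^{2} - 5 n - 3

Step 1: r(k) = (k + (k + 1)**2 + 2)/(k**2 + k + 1).
Gosper form: A/B · C(k+1)/C(k) with A=1, B=1, C=k**2 + k + 1.
Solve (1)·f(k+1) − (1)·f(k) = k**2 + k + 1.
deg f ≤ 3 (via 0,0,2).
Coefficient equations give f(k) = k*(k**2 + 2)/3.
R(k) = B(k−1)·f(k)/C(k) = k*(k**2 + 2)/(3*(k**2 + k + 1)); s_k = R·t_k = k*(-k**2 - 2).
Verify: -3*k**2 - 3*k - 3 matches t_k.
Evaluate: s_(n+1) = -n**3 - 3*n**2 - 5*n - 3; subtract s_(0) = 0 ⇒ S(n) = -n**3 - 3*n**2 - 5*n - 3.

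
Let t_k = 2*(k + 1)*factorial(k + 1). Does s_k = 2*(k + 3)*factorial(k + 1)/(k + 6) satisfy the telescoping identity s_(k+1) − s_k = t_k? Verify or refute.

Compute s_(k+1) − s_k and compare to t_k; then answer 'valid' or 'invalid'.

Invalid: residual -6*(k**2 + 7*k + 5)*factorial(k + 1)/((k + 6)*(k + 7)) ≠ 0.

s_(k+1) = 2*(k + 4)*factorial(k + 2)/(k + 7)
s_(k+1) − s_k = 2*(k**3 + 11*k**2 + 34*k + 27)*factorial(k + 1)/((k + 6)*(k + 7))
(s_(k+1) − s_k) − t_k = -6*(k**2 + 7*k + 5)*factorial(k + 1)/((k + 6)*(k + 7))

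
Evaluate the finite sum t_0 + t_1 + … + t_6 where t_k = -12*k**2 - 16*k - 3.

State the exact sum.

Σ = -1449

Ratio r(k) = (12*k**2 + 40*k + 31)/(12*k**2 + 16*k + 3).
Normal form (A,B,C) = (1, 1, k**2 + 4*k/3 + 1/4).
Set up (1)·f(k+1) − (1)·f(k) − (k**2 + 4*k/3 + 1/4) = 0.
deg f ≤ 3 (via 0,0,2).
A polynomial solution: f(k) = k*(4*k**2 + 2*k - 3)/12.
Then R = B(k−1)f/C = k*(4*k**2 + 2*k - 3)/(12*k**2 + 16*k + 3), so s_k = R(k)·t_k = k*(-4*k**2 - 2*k + 3).
Δs = -12*k**2 - 16*k - 3, as required.
Sum = s_(7) − s_(0); s_(7) = -1449, s_(0) = 0 ⇒ -1449.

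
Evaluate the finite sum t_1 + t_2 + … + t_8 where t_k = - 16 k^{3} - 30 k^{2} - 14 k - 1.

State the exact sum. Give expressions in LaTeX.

t_(k+1)/t_k = (16*k**3 + 78*k**2 + 122*k + 61)/(16*k**3 + 30*k**2 + 14*k + 1).
So A=1 and B=1, with C=k**3 + 15*k**2/8 + 7*k/8 + 1/16.
Solve (1)·f(k+1) − (1)·f(k) = k**3 + 15*k**2/8 + 7*k/8 + 1/16.
d = 4 from the (0,0,3) case.
Solving with deg f ≤ 4: f(k) = k*(4*k**3 + 2*k**2 - 4*k - 1)/16.
Get s_k = R·t_k = k*(-4*k**3 - 2*k**2 + 4*k + 1) with R(k) = B(k−1)f(k)/C(k) = k*(4*k**3 + 2*k**2 - 4*k - 1)/(16*k**3 + 30*k**2 + 14*k + 1).
Verify: -16*k**3 - 30*k**2 - 14*k - 1 matches t_k.
Sum = s_(9) − s_(1); s_(9) = -27369, s_(1) = -1 ⇒ -27368.

Σ = -27368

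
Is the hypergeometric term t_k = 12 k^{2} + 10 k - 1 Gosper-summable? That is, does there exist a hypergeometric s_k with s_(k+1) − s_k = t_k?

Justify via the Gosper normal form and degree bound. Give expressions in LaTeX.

Step 1: r(k) = (12*k**2 + 34*k + 21)/(12*k**2 + 10*k - 1).
Take A(k)=1, B(k)=1, C(k)=k**2 + 5*k/6 - 1/12.
Need (1)·f(k+1) − (1)·f(k) = k**2 + 5*k/6 - 1/12.
From deg A=0, deg B=0, deg C=2: d=3.
Solve for f: f(k) = k*(4*k**2 - k - 4)/12 (degree 3 ≤ 3).
R(k) = B(k−1)·f(k)/C(k) = k*(4*k**2 - k - 4)/(12*k**2 + 10*k - 1); s_k = R·t_k = k*(4*k**2 - k - 4).
Check: Δs_k = 12*k**2 + 10*k - 1. ✓

Yes. s_k = k \left(4 k^{2} - k - 4\right).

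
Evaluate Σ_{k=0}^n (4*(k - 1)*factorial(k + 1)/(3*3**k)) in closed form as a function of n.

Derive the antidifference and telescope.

S(n) = -4 + 4*factorial(n + 2)/(3*3**n)

r(k) = k*(k + 2)/(3*(k - 1)) after simplifying.
Factor: A=k/3 + 2/3; B=1; C=k - 1.
Key eq: (k/3 + 2/3)·f(k+1) = (1)·f(k) + (k - 1).
Degrees (1,0,1) ⇒ d ≤ 0.
Coefficient equations give f(k) = 3.
So s_k = (B(k−1)f/C)·t_k = (3/(k - 1))·t_k = 4*factorial(k + 1)/3**k.
Check: Δs_k = 4*(k - 1)*factorial(k + 1)/(3*3**k). ✓
Σ_(k=0)^n t_k = s_(n+1) − s_(0) = (4*3**(-n - 1)*factorial(n + 2)) − (4), i.e. -4 + 4*factorial(n + 2)/(3*3**n).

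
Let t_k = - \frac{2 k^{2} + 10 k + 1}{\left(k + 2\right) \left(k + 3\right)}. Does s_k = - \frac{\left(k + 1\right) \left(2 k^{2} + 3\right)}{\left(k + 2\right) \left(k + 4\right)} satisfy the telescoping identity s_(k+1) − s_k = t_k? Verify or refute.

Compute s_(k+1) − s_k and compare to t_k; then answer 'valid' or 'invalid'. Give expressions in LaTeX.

s_(k+1) = -(k + 2)*(2*(k + 1)**2 + 3)/((k + 3)*(k + 5))
s_(k+1) − s_k = (-2*k**4 - 28*k**3 - 95*k**2 - 95*k - 35)/(k**4 + 14*k**3 + 71*k**2 + 154*k + 120)
(s_(k+1) − s_k) − t_k = 3*(12*k**2 + 38*k - 5)/(k**4 + 14*k**3 + 71*k**2 + 154*k + 120)

Invalid: residual \frac{3 \left(12 k^{2} + 38 k - 5\right)}{k^{4} + 14 k^{3} + 71 k^{2} + 154 k + 120} ≠ 0.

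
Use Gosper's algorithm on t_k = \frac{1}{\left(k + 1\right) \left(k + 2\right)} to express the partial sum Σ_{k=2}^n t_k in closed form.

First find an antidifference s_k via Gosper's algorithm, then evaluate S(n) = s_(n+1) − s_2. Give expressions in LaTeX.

Step 1: r(k) = (k + 1)/(k + 3).
Gosper form: A/B · C(k+1)/C(k) with A=k + 1, B=k + 3, C=1.
Key eq: (k + 1)·f(k+1) = (k + 2)·f(k) + (1).
Degrees (1,1,0) ⇒ d ≤ 1.
Solve for f: f(k) = k (degree 1 ≤ 1).
Get s_k = R·t_k = k/(k + 1) with R(k) = B(k−1)f(k)/C(k) = k*(k + 2).
Verify: 1/(k**2 + 3*k + 2) matches t_k.
s_(n+1) = (n + 1)/(n + 2) and s_(2) = 2/3, so S(n) = (n - 1)/(3*(n + 2)).

S(n) = \frac{n - 1}{3 \left(n + 2\right)}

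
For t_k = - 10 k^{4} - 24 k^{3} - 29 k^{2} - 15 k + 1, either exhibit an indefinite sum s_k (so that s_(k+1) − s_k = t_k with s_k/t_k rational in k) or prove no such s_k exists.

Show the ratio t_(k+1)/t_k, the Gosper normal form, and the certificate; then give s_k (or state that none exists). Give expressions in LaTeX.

r(k) = (10*k**4 + 64*k**3 + 161*k**2 + 185*k + 77)/(10*k**4 + 24*k**3 + 29*k**2 + 15*k - 1) after simplifying.
Factor: A=1; B=1; C=k**4 + 12*k**3/5 + 29*k**2/10 + 3*k/2 - 1/10.
Need (1)·f(k+1) − (1)·f(k) = k**4 + 12*k**3/5 + 29*k**2/10 + 3*k/2 - 1/10.
deg f ≤ 5 (via 0,0,4).
Match coefficients ⇒ f(k) = k*(2*k**4 + k**3 + k**2 - k - 4)/10.
Get s_k = R·t_k = k*(-2*k**4 - k**3 - k**2 + k + 4) with R(k) = B(k−1)f(k)/C(k) = k*(2*k**4 + k**3 + k**2 - k - 4)/(10*k**4 + 24*k**3 + 29*k**2 + 15*k - 1).
Δs = -10*k**4 - 24*k**3 - 29*k**2 - 15*k + 1, as required.

s_k = k \left(- 2 k^{4} - k^{3} - k^{2} + k + 4\right)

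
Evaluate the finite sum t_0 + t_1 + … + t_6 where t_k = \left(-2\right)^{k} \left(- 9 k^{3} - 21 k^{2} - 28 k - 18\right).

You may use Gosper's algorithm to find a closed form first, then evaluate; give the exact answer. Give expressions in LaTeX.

Compute t_(k+1)/t_k: get 2*(-9*k**3 - 48*k**2 - 97*k - 76)/(9*k**3 + 21*k**2 + 28*k + 18).
So A=-2 and B=1, with C=k**3 + 7*k**2/3 + 28*k/9 + 2.
f must satisfy (-2)·f(k+1) − (1)·f(k) = k**3 + 7*k**2/3 + 28*k/9 + 2.
From deg A=0, deg B=0, deg C=3: d=3.
Solving with deg f ≤ 3: f(k) = -(3*k**3 + k**2 + 2*k + 2)/9.
Certificate R = B(k−1)f/C = -(3*k**3 + k**2 + 2*k + 2)/(9*k**3 + 21*k**2 + 28*k + 18) gives s_k = (-2)**k*(3*k**3 + k**2 + 2*k + 2).
Check: Δs_k = (-2)**k*(-9*k**3 - 21*k**2 - 28*k - 18). ✓
Sum = s_(7) − s_(0); s_(7) = -140032, s_(0) = 2 ⇒ -140034.

Σ = -140034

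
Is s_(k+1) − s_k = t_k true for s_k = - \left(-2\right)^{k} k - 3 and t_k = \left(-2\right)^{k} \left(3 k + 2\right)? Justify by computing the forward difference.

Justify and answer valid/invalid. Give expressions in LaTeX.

s_(k+1) = 2*(-2)**k*(k + 1) - 3
s_(k+1) − s_k = (-2)**k*(3*k + 2)
(s_(k+1) − s_k) − t_k = 0

Valid: the claim telescopes to t_k.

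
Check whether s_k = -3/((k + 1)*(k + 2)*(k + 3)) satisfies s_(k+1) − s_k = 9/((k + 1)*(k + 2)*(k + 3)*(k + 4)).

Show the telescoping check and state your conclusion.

s_(k+1) = -3/((k + 2)*(k + 3)*(k + 4))
s_(k+1) − s_k = 9/((k + 1)*(k + 2)*(k + 3)*(k + 4))
(s_(k+1) − s_k) − t_k = 0

valid (s_(k+1) − s_k reduces to t_k)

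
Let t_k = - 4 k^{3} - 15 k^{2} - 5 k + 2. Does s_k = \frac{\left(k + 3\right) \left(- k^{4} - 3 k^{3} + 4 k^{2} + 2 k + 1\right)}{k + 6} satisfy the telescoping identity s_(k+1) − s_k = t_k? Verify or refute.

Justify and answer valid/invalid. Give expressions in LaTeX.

s_(k+1) = (-k**5 - 11*k**4 - 39*k**3 - 47*k**2 - 9*k + 12)/(k + 7)
s_(k+1) − s_k = (-4*k**5 - 58*k**4 - 260*k**3 - 396*k**2 - 94*k + 51)/(k**2 + 13*k + 42)
(s_(k+1) − s_k) − t_k = 3*(3*k**4 + 36*k**3 + 99*k**2 + 30*k - 11)/(k**2 + 13*k + 42)

Invalid: residual \frac{3 \left(3 k^{4} + 36 k^{3} + 99 k^{2} + 30 k - 11\right)}{k^{2} + 13 k + 42} ≠ 0.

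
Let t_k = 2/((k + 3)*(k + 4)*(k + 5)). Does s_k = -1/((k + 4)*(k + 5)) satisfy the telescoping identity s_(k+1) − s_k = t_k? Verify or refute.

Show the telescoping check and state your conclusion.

Invalid: residual -6/(k**4 + 18*k**3 + 119*k**2 + 342*k + 360) ≠ 0.

s_(k+1) = -1/((k + 5)*(k + 6))
s_(k+1) − s_k = 2/(k**3 + 15*k**2 + 74*k + 120)
(s_(k+1) − s_k) − t_k = -6/(k**4 + 18*k**3 + 119*k**2 + 342*k + 360)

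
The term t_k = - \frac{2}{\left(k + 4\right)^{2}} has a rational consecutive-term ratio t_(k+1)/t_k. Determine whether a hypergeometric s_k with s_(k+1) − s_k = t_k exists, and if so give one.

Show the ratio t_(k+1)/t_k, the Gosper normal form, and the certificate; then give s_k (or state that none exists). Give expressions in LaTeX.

r(k) = (k + 4)**2/(k + 5)**2 after simplifying.
Factor: A=k**2 + 8*k + 16; B=k**2 + 10*k + 25; C=1.
Set up (k**2 + 8*k + 16)·f(k+1) − (k**2 + 8*k + 16)·f(k) − (1) = 0.
From deg A=2, deg B=2, deg C=0: d=0.
Generic f = c0 gives residual -1; -1 = 0 cannot hold, so t_k is not Gosper-summable.

none — t_k is not Gosper-summable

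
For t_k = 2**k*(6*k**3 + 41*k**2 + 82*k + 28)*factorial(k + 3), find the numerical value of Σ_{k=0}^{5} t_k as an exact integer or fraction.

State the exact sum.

Σ = 2972712984

Compute t_(k+1)/t_k: get 2*(6*k**4 + 83*k**3 + 418*k**2 + 885*k + 628)/(6*k**3 + 41*k**2 + 82*k + 28).
Normal form (A,B,C) = (2*k + 8, 1, k**3 + 41*k**2/6 + 41*k/3 + 14/3).
Need (2*k + 8)·f(k+1) − (1)·f(k) = k**3 + 41*k**2/6 + 41*k/3 + 14/3.
d = 2 from the (1,0,3) case.
Solving with deg f ≤ 2: f(k) = (k + 2)*(3*k - 2)/6.
Certificate R = B(k−1)f/C = (k + 2)*(3*k - 2)/(6*k**3 + 41*k**2 + 82*k + 28) gives s_k = 2**k*(k + 2)*(3*k - 2)*factorial(k + 3).
s_(k+1) − s_k = 2**k*(6*k**3 + 41*k**2 + 82*k + 28)*factorial(k + 3) = t_k.
Telescoping: Σ = s_(6) − s_(0) = 2972712960 − (-24) = 2972712984.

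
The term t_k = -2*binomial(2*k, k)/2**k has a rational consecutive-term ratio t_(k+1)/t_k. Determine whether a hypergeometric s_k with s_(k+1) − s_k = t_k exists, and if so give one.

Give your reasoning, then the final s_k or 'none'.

Step 1: r(k) = (2*k + 1)/(k + 1).
Gosper form: A/B · C(k+1)/C(k) with A=2*k + 1, B=k + 1, C=1.
Set up (2*k + 1)·f(k+1) − (k)·f(k) − (1) = 0.
From deg A=1, deg B=1, deg C=0: d=-1.
Negative degree bound (-1): no f exists, t_k not Gosper-summable.

no hypergeometric antidifference exists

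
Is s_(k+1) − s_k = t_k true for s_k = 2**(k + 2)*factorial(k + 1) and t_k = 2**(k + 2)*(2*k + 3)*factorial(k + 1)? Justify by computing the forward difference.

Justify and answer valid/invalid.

Valid — Δs_k = t_k.

s_(k+1) = 2**(k + 3)*factorial(k + 2)
s_(k+1) − s_k = 2**(k + 2)*(2*k + 3)*factorial(k + 1)
(s_(k+1) − s_k) − t_k = 0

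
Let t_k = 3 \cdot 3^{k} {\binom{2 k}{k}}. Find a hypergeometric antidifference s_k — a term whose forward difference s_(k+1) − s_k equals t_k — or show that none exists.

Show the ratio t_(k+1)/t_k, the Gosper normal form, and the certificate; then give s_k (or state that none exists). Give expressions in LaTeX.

no hypergeometric antidifference exists

Step 1: r(k) = 6*(2*k + 1)/(k + 1).
Gosper form: A/B · C(k+1)/C(k) with A=12*k + 6, B=k + 1, C=1.
Solve (12*k + 6)·f(k+1) − (k)·f(k) = 1.
From deg A=1, deg B=1, deg C=0: d=-1.
Bound -1 < 0, so the key equation has no polynomial solution.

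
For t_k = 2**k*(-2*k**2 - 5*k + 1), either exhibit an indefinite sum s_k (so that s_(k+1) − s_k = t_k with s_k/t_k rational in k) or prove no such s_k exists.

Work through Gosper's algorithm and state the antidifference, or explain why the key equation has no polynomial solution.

Step 1: r(k) = 2*(2*k**2 + 9*k + 6)/(2*k**2 + 5*k - 1).
So A=2 and B=1, with C=k**2 + 5*k/2 - 1/2.
f must satisfy (2)·f(k+1) − (1)·f(k) = k**2 + 5*k/2 - 1/2.
d = 2 from the (0,0,2) case.
Solve for f: f(k) = (k - 1)*(2*k - 1)/2 (degree 2 ≤ 2).
Get s_k = R·t_k = 2**k*(-2*k**2 + 3*k - 1) with R(k) = B(k−1)f(k)/C(k) = (k - 1)*(2*k - 1)/(2*k**2 + 5*k - 1).
s_(k+1) − s_k = 2**k*(-2*k**2 - 5*k + 1) = t_k.

s_k = 2**k*(-2*k**2 + 3*k - 1)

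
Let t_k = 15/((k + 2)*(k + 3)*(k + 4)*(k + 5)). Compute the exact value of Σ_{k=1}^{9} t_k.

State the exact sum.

Σ = 59/728

Compute t_(k+1)/t_k: get (k + 2)/(k + 6).
A = k + 2, B = k + 6, C = 1.
Set up (k + 2)·f(k+1) − (k + 5)·f(k) − (1) = 0.
Bound: deg f ≤ 3.
Solving with deg f ≤ 3: f(k) = k*(k**2 + 9*k + 26)/72.
So s_k = (B(k−1)f/C)·t_k = (k*(k + 5)*(k**2 + 9*k + 26)/72)·t_k = 5*k*(k**2 + 9*k + 26)/(24*(k + 2)*(k + 3)*(k + 4)).
Check: Δs_k = 15/(k**4 + 14*k**3 + 71*k**2 + 154*k + 120). ✓
Evaluate s at k=10 and k=1: 75/364 and 1/8; difference 59/728.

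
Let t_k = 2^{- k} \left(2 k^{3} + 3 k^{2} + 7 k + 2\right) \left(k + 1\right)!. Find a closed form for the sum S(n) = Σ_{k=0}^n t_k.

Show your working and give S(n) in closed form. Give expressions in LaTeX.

S(n) = 2^{- n} \left(2^{n + 2} + 2 n^{4} n! + 9 n^{3} n! + 12 n^{2} n! + 3 n n! - 2 n!\right)

The ratio is (2*k**4 + 13*k**3 + 37*k**2 + 52*k + 28)/(2*(2*k**3 + 3*k**2 + 7*k + 2)).
A = k/2 + 1, B = 1, C = k**3 + 3*k**2/2 + 7*k/2 + 1.
Need (k/2 + 1)·f(k+1) − (1)·f(k) = k**3 + 3*k**2/2 + 7*k/2 + 1.
Bound: deg f ≤ 2.
Solve for f: f(k) = 2*k**2 - k - 2 (degree 2 ≤ 2).
Get s_k = R·t_k = 2**(1 - k)*(2*k**2 - k - 2)*factorial(k + 1) with R(k) = B(k−1)f(k)/C(k) = 2*(2*k**2 - k - 2)/(2*k**3 + 3*k**2 + 7*k + 2).
s_(k+1) − s_k = (2*k**3 + 3*k**2 + 7*k + 2)*factorial(k + 1)/2**k = t_k.
Σ_(k=0)^n t_k = s_(n+1) − s_(0) = ((2*n**2 + 3*n - 1)*factorial(n + 2)/2**n) − (-4), i.e. (2**(n + 2) + 2*n**4*factorial(n) + 9*n**3*factorial(n) + 12*n**2*factorial(n) + 3*n*factorial(n) - 2*factorial(n))/2**n.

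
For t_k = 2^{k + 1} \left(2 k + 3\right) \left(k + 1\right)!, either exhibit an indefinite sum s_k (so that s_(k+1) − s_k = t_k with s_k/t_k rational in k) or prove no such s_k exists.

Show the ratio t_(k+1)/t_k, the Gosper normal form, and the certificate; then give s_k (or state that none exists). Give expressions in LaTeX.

s_k = 2^{k + 1} \left(k + 1\right)!

Ratio r(k) = 2*(k + 2)*(2*k + 5)/(2*k + 3).
Gosper form: A/B · C(k+1)/C(k) with A=2*k + 4, B=1, C=k + 3/2.
Solve (2*k + 4)·f(k+1) − (1)·f(k) = k + 3/2.
deg f ≤ 0 (via 1,0,1).
Match coefficients ⇒ f(k) = 1/2.
Get s_k = R·t_k = 2**(k + 1)*factorial(k + 1) with R(k) = B(k−1)f(k)/C(k) = 1/(2*k + 3).
Verify: 2**(k + 1)*(2*k + 3)*factorial(k + 1) matches t_k.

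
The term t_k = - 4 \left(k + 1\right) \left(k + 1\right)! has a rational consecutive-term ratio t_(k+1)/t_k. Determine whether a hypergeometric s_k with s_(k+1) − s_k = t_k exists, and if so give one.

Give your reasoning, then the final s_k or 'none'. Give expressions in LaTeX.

s_k = - 4 \left(k + 1\right)!

Ratio r(k) = (k + 2)**2/(k + 1).
A = k + 2, B = 1, C = k + 1.
Set up (k + 2)·f(k+1) − (1)·f(k) − (k + 1) = 0.
d = 0 from the (1,0,1) case.
A polynomial solution: f(k) = 1.
Then R = B(k−1)f/C = 1/(k + 1), so s_k = R(k)·t_k = -4*factorial(k + 1).
Check: Δs_k = -4*(k + 1)*factorial(k + 1). ✓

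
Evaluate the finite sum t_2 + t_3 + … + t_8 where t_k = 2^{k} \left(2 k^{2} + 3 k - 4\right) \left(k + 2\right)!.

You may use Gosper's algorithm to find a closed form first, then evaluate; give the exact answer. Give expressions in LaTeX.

t_(k+1)/t_k = 2*(2*k**3 + 13*k**2 + 22*k + 3)/(2*k**2 + 3*k - 4).
Take A(k)=2*k + 6, B(k)=1, C(k)=k**2 + 3*k/2 - 2.
Need (2*k + 6)·f(k+1) − (1)·f(k) = k**2 + 3*k/2 - 2.
Degrees (1,0,2) ⇒ d ≤ 1.
Solving with deg f ≤ 1: f(k) = (k - 2)/2.
Get s_k = R·t_k = 2**k*(k - 2)*factorial(k + 2) with R(k) = B(k−1)f(k)/C(k) = (k - 2)/(2*k**2 + 3*k - 4).
Δs = 2**k*(2*k**2 + 3*k - 4)*factorial(k + 2), as required.
Telescoping: Σ = s_(9) − s_(2) = 143061811200 − (0) = 143061811200.

Σ = 143061811200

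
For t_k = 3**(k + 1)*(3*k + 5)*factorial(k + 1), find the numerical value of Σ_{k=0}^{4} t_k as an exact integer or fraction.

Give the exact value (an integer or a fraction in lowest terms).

The ratio is 3*(k + 2)*(3*k + 8)/(3*k + 5).
Gosper form: A/B · C(k+1)/C(k) with A=3*k + 6, B=1, C=k + 5/3.
Key eq: (3*k + 6)·f(k+1) = (1)·f(k) + (k + 5/3).
deg f ≤ 0 (via 1,0,1).
Match coefficients ⇒ f(k) = 1/3.
Certificate R = B(k−1)f/C = 1/(3*k + 5) gives s_k = 3**(k + 1)*factorial(k + 1).
Check: Δs_k = 3**(k + 1)*(3*k + 5)*factorial(k + 1). ✓
Sum = s_(5) − s_(0); s_(5) = 524880, s_(0) = 3 ⇒ 524877.

Σ = 524877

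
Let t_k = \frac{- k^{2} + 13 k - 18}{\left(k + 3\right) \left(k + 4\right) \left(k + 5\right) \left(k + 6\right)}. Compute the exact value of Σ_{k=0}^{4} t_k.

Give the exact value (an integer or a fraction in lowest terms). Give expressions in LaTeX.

Σ = -17/360

r(k) = (k + 3)*(-13*k + (k + 1)**2 + 5)/((k + 7)*(k**2 - 13*k + 18)) after simplifying.
A = k + 3, B = k + 7, C = k**2 - 13*k + 18.
Key eq: (k + 3)·f(k+1) = (k + 6)·f(k) + (k**2 - 13*k + 18).
From deg A=1, deg B=1, deg C=2: d=3.
Solve for f: f(k) = k*(k**2 - 3*k + 92)/15 (degree 3 ≤ 3).
Get s_k = R·t_k = k*(-k**2 + 3*k - 92)/(15*(k + 3)*(k + 4)*(k + 5)) with R(k) = B(k−1)f(k)/C(k) = k*(k + 6)*(k**2 - 3*k + 92)/(15*(k**2 - 13*k + 18)).
Verify: (-k**2 + 13*k - 18)/(k**4 + 18*k**3 + 119*k**2 + 342*k + 360) matches t_k.
Telescoping: Σ = s_(5) − s_(0) = -17/360 − (0) = -17/360.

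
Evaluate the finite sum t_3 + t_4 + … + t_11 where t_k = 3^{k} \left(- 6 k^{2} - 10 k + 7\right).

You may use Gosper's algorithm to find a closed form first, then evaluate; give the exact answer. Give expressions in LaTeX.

Step 1: r(k) = 3*(6*k**2 + 22*k + 9)/(6*k**2 + 10*k - 7).
Factor: A=3; B=1; C=k**2 + 5*k/3 - 7/6.
f must satisfy (3)·f(k+1) − (1)·f(k) = k**2 + 5*k/3 - 7/6.
deg f ≤ 2 (via 0,0,2).
Solve for f: f(k) = (3*k**2 - 4*k - 2)/6 (degree 2 ≤ 2).
R(k) = B(k−1)·f(k)/C(k) = (3*k**2 - 4*k - 2)/(6*k**2 + 10*k - 7); s_k = R·t_k = 3**k*(-3*k**2 + 4*k + 2).
Check: Δs_k = 3**k*(-6*k**2 - 10*k + 7). ✓
Σ_(k=3)^(11) t_k = s_(12) − s_(3) = -203010462 − (-351) = -203010111.

Σ = -203010111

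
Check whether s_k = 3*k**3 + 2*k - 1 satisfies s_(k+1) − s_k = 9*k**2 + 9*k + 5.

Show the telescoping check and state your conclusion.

Valid: the claim telescopes to t_k.

s_(k+1) = 2*k + 3*(k + 1)**3 + 1
s_(k+1) − s_k = 9*k**2 + 9*k + 5
(s_(k+1) − s_k) − t_k = 0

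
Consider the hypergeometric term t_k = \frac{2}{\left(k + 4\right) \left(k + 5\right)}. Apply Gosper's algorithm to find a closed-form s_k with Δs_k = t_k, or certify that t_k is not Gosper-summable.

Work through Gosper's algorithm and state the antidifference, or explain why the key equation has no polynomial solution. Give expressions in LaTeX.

s_k = \frac{k}{2 \left(k + 4\right)}

The ratio is (k + 4)/(k + 6).
A = k + 4, B = k + 6, C = 1.
Key eq: (k + 4)·f(k+1) = (k + 5)·f(k) + (1).
d = 1 from the (1,1,0) case.
Solving with deg f ≤ 1: f(k) = k/4.
So s_k = (B(k−1)f/C)·t_k = (k*(k + 5)/4)·t_k = k/(2*(k + 4)).
Verify: 2/(k**2 + 9*k + 20) matches t_k.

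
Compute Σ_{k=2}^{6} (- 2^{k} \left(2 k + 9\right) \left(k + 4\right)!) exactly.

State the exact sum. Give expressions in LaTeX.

t_(k+1)/t_k = 2*(k + 5)*(2*k + 11)/(2*k + 9).
Normal form (A,B,C) = (2*k + 10, 1, k + 9/2).
Solve (2*k + 10)·f(k+1) − (1)·f(k) = k + 9/2.
Bound: deg f ≤ 0.
Solve for f: f(k) = 1/2 (degree 0 ≤ 0).
Get s_k = R·t_k = -2**k*factorial(k + 4) with R(k) = B(k−1)f(k)/C(k) = 1/(2*k + 9).
Verify: -2**k*(2*k + 9)*factorial(k + 4) matches t_k.
Σ_(k=2)^(6) t_k = s_(7) − s_(2) = -5109350400 − (-2880) = -5109347520.

Σ = -5109347520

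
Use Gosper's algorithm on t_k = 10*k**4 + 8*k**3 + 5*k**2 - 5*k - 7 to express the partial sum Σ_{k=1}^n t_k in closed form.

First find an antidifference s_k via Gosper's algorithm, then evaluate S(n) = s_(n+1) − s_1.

The ratio is (10*k**4 + 48*k**3 + 89*k**2 + 69*k + 11)/(10*k**4 + 8*k**3 + 5*k**2 - 5*k - 7).
Factor: A=1; B=1; C=k**4 + 4*k**3/5 + k**2/2 - k/2 - 7/10.
Key eq: (1)·f(k+1) = (1)·f(k) + (k**4 + 4*k**3/5 + k**2/2 - k/2 - 7/10).
Degrees (0,0,4) ⇒ d ≤ 5.
Solving with deg f ≤ 5: f(k) = k*(2*k**4 - 3*k**3 + k**2 - 3*k - 4)/10.
Get s_k = R·t_k = k*(2*k**4 - 3*k**3 + k**2 - 3*k - 4) with R(k) = B(k−1)f(k)/C(k) = k*(2*k**4 - 3*k**3 + k**2 - 3*k - 4)/(10*k**4 + 8*k**3 + 5*k**2 - 5*k - 7).
Check: Δs_k = 10*k**4 + 8*k**3 + 5*k**2 - 5*k - 7. ✓
Evaluate: s_(n+1) = 2*n**5 + 7*n**4 + 9*n**3 + 2*n**2 - 9*n - 7; subtract s_(1) = -7 ⇒ S(n) = n*(2*n**4 + 7*n**3 + 9*n**2 + 2*n - 9).

S(n) = n*(2*n**4 + 7*n**3 + 9*n**2 + 2*n - 9)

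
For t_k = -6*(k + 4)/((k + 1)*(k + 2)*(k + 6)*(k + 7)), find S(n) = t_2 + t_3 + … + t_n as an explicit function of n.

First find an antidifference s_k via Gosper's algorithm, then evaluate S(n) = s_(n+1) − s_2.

S(n) = (-n**2 - 9*n + 10)/(8*(n**2 + 9*n + 14))

Ratio r(k) = (k + 1)*(k + 5)*(k + 6)/((k + 3)*(k + 4)*(k + 8)).
Take A(k)=k + 1, B(k)=k + 8, C(k)=k**4 + 16*k**3 + 95*k**2 + 248*k + 240.
Need (k + 1)·f(k+1) − (k + 7)·f(k) = k**4 + 16*k**3 + 95*k**2 + 248*k + 240.
d = 6 from the (1,1,4) case.
Solve for f: f(k) = k*(k + 2)*(k + 3)*(k + 4)*(k + 5)*(k + 7)/12 (degree 6 ≤ 6).
Certificate R = B(k−1)f/C = k*(k + 2)*(k + 7)**2/(12*(k + 4)) gives s_k = k*(-k - 7)/(2*(k**2 + 7*k + 6)).
s_(k+1) − s_k = 6*(-k - 4)/(k**4 + 16*k**3 + 83*k**2 + 152*k + 84) = t_k.
s_(n+1) = (-n**2 - 9*n - 8)/(2*(n**2 + 9*n + 14)) and s_(2) = -3/8, so S(n) = (-n**2 - 9*n + 10)/(8*(n**2 + 9*n + 14)).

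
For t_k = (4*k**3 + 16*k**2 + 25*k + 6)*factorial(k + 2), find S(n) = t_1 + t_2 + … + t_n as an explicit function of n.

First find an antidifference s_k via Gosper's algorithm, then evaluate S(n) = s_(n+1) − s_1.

S(n) = 4*n**2*factorial(n + 3) + 8*n*factorial(n + 3) + factorial(n + 3) - 6

Step 1: r(k) = (4*k**4 + 40*k**3 + 153*k**2 + 258*k + 153)/(4*k**3 + 16*k**2 + 25*k + 6).
Factor: A=k + 3; B=1; C=k**3 + 4*k**2 + 25*k/4 + 3/2.
Solve (k + 3)·f(k+1) − (1)·f(k) = k**3 + 4*k**2 + 25*k/4 + 3/2.
From deg A=1, deg B=0, deg C=3: d=2.
Match coefficients ⇒ f(k) = (4*k**2 - 3)/4.
So s_k = (B(k−1)f/C)·t_k = ((4*k**2 - 3)/(4*k**3 + 16*k**2 + 25*k + 6))·t_k = (4*k**2 - 3)*factorial(k + 2).
Verify: (4*k**3 + 16*k**2 + 25*k + 6)*factorial(k + 2) matches t_k.
s_(n+1) = (4*n**2 + 8*n + 1)*factorial(n + 3) and s_(1) = 6, so S(n) = 4*n**2*factorial(n + 3) + 8*n*factorial(n + 3) + factorial(n + 3) - 6.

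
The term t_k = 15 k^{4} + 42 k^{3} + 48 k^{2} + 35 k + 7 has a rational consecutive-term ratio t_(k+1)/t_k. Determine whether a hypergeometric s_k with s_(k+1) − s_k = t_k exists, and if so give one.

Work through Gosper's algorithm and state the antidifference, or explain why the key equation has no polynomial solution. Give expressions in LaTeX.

Step 1: r(k) = (15*k**4 + 102*k**3 + 264*k**2 + 317*k + 147)/(15*k**4 + 42*k**3 + 48*k**2 + 35*k + 7).
Take A(k)=1, B(k)=1, C(k)=k**4 + 14*k**3/5 + 16*k**2/5 + 7*k/3 + 7/15.
Set up (1)·f(k+1) − (1)·f(k) − (k**4 + 14*k**3/5 + 16*k**2/5 + 7*k/3 + 7/15) = 0.
Bound: deg f ≤ 5.
Solving with deg f ≤ 5: f(k) = k*(3*k**4 + 3*k**3 + 4*k - 3)/15.
So s_k = (B(k−1)f/C)·t_k = (k*(3*k**4 + 3*k**3 + 4*k - 3)/(15*k**4 + 42*k**3 + 48*k**2 + 35*k + 7))·t_k = k*(3*k**4 + 3*k**3 + 4*k - 3).
s_(k+1) − s_k = 15*k**4 + 42*k**3 + 48*k**2 + 35*k + 7 = t_k.

s_k = k \left(3 k^{4} + 3 k^{3} + 4 k - 3\right)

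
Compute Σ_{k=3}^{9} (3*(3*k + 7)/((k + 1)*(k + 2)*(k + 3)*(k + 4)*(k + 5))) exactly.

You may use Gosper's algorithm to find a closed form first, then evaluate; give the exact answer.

Compute t_(k+1)/t_k: get (k + 1)*(3*k + 10)/((k + 6)*(3*k + 7)).
A = k + 1, B = k + 6, C = k + 7/3.
Need (k + 1)·f(k+1) − (k + 5)·f(k) = k + 7/3.
deg f ≤ 4 (via 1,1,1).
Solve for f: f(k) = k*(k + 2)*(k**2 + 8*k + 19)/36 (degree 4 ≤ 4).
So s_k = (B(k−1)f/C)·t_k = (k*(k + 2)*(k + 5)*(k**2 + 8*k + 19)/(12*(3*k + 7)))·t_k = k*(k**2 + 8*k + 19)/(4*(k**3 + 8*k**2 + 19*k + 12)).
Δs = 3*(3*k + 7)/(k**5 + 15*k**4 + 85*k**3 + 225*k**2 + 274*k + 120), as required.
Σ_(k=3)^(9) t_k = s_(10) − s_(3) = 995/4004 − (13/56) = 131/8008.

Σ = 131/8008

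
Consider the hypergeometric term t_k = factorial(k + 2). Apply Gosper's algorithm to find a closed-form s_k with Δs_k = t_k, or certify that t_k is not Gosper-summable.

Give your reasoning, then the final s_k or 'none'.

no hypergeometric antidifference exists

Step 1: r(k) = k + 3.
So A=k + 3 and B=1, with C=1.
Need (k + 3)·f(k+1) − (1)·f(k) = 1.
Bound: deg f ≤ -1.
Bound -1 < 0, so the key equation has no polynomial solution.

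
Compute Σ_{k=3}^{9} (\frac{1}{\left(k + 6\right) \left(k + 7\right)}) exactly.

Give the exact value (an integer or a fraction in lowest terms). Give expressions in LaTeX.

Compute t_(k+1)/t_k: get (k + 6)/(k + 8).
A = k + 6, B = k + 8, C = 1.
Solve (k + 6)·f(k+1) − (k + 7)·f(k) = 1.
d = 1 from the (1,1,0) case.
Coefficient equations give f(k) = k/6.
So s_k = (B(k−1)f/C)·t_k = (k*(k + 7)/6)·t_k = k/(6*(k + 6)).
s_(k+1) − s_k = 1/(k**2 + 13*k + 42) = t_k.
Sum = s_(10) − s_(3); s_(10) = 5/48, s_(3) = 1/18 ⇒ 7/144.

Σ = 7/144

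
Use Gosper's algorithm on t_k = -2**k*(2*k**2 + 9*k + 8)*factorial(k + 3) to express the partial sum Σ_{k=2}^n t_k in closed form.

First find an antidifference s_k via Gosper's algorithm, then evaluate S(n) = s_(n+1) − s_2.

S(n) = -2*2**n*n*factorial(n + 4) - 2*2**n*factorial(n + 4) + 960

Compute t_(k+1)/t_k: get 2*(2*k**3 + 21*k**2 + 71*k + 76)/(2*k**2 + 9*k + 8).
Normal form (A,B,C) = (2*k + 8, 1, k**2 + 9*k/2 + 4).
f must satisfy (2*k + 8)·f(k+1) − (1)·f(k) = k**2 + 9*k/2 + 4.
d = 1 from the (1,0,2) case.
Solve for f: f(k) = k/2 (degree 1 ≤ 1).
So s_k = (B(k−1)f/C)·t_k = (k/(2*k**2 + 9*k + 8))·t_k = -2**k*k*factorial(k + 3).
Check: Δs_k = -2**k*(2*k**2 + 9*k + 8)*factorial(k + 3). ✓
Σ_(k=2)^n t_k = s_(n+1) − s_(2) = (-2**(n + 1)*(n + 1)*factorial(n + 4)) − (-960), i.e. -2*2**n*n*factorial(n + 4) - 2*2**n*factorial(n + 4) + 960.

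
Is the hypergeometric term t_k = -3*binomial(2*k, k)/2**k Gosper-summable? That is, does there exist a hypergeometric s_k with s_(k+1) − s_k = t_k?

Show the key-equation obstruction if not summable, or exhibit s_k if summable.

No — negative degree bound, so no certificate f.

Step 1: r(k) = (2*k + 1)/(k + 1).
Take A(k)=2*k + 1, B(k)=k + 1, C(k)=1.
Solve (2*k + 1)·f(k+1) − (k)·f(k) = 1.
Degrees (1,1,0) ⇒ d ≤ -1.
Negative degree bound (-1): no f exists, t_k not Gosper-summable.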